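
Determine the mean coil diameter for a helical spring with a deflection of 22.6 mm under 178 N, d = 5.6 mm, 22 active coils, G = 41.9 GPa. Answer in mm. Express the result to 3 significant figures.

Required rate k = F/δ = 178/22.6 = 7.8761 N/mm
D = (Gd⁴/(8N_a·k))^(1/3) = (41.9×10³·5.6⁴/(8·22·7.8761))^(1/3)
  = (29726.4)^(1/3) = 30.9776 mm

31.0 mm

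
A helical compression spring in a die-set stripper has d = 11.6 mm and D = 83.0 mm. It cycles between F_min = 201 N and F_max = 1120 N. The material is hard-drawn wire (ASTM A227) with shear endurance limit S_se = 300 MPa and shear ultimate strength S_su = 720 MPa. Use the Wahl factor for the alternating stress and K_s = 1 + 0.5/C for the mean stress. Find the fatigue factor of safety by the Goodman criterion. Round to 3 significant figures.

2.61

C = D/d = 83.0/11.6 = 7.1552; K_W = (4C−1)/(4C−4)+0.615/C = 1.2078; K_s = 1+0.5/C = 1.0699
F_a = (F_max−F_min)/2 = 459.5 N; F_m = (F_max+F_min)/2 = 660.5 N
τ_a = K_W·8F_aD/(πd³) = 1.2078 × 62.22 = 75.149 MPa
τ_m = K_s·8F_mD/(πd³) = 1.0699 × 89.437 = 95.687 MPa
Goodman: 1/n_f = τ_a/S_se + τ_m/S_su = 75.149/300 + 95.687/720 = 0.25050 + 0.13290 = 0.3834
n_f = 1/0.3834 = 2.608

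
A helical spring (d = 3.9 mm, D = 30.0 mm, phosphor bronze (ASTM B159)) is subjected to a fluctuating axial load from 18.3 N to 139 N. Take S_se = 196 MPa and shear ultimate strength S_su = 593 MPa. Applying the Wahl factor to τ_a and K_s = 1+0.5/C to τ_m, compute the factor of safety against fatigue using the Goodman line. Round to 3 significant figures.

1.53

C = D/d = 30.0/3.9 = 7.6923; K_W = (4C−1)/(4C−4)+0.615/C = 1.1920; K_s = 1+0.5/C = 1.0650
F_a = (F_max−F_min)/2 = 60.35 N; F_m = (F_max+F_min)/2 = 78.65 N
τ_a = K_W·8F_aD/(πd³) = 1.1920 × 77.722 = 92.646 MPa
τ_m = K_s·8F_mD/(πd³) = 1.0650 × 101.29 = 107.87 MPa
Goodman: 1/n_f = τ_a/S_se + τ_m/S_su = 92.646/196 + 107.87/593 = 0.47269 + 0.18191 = 0.6546
n_f = 1/0.6546 = 1.528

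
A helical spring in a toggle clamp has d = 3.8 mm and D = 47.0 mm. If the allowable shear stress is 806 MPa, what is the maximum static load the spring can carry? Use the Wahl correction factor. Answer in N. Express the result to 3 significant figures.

331 N

C = D/d = 47.0/3.8 = 12.3684
K_W = (4C−1)/(4C−4) + 0.615/C = 48.474/45.474 + 0.0497 = 1.1157
τ_max = K·8FD/(πd³) → F_max = τ_allow·πd³/(8DK)
F_max = 806·π·3.8³/(8·47.0·1.1157) = 1.3894e+05/419.5 = 331.21 N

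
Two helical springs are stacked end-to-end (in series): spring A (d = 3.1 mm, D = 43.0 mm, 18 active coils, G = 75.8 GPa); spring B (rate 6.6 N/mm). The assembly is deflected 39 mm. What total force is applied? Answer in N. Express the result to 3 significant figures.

21.8 N

k_A = Gd⁴/(8D³N_a) = (75.8×10³)(3.1⁴)/(8·43.0³·18) = 0.61143 N/mm
Series: 1/k_eq = 1/0.61143 + 1/6.6 = 1.787; k_eq = 0.55959 N/mm
F = k_eq·δ = 0.55959·39 = 21.824 N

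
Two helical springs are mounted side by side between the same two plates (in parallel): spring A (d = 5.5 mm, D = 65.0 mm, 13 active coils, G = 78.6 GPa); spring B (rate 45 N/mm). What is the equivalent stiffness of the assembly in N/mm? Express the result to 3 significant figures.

k_A = Gd⁴/(8D³N_a) = (78.6×10³)(5.5⁴)/(8·65.0³·13) = 2.5183 N/mm
Parallel: k_eq = 2.5183 + 45 = 47.518 N/mm

47.5 N/mm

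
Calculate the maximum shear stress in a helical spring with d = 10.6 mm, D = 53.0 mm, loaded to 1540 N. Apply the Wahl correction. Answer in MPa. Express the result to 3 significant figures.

Spring index C = D/d = 53.0/10.6 = 5.0000
K_W = (4C−1)/(4C−4) + 0.615/C = 19.000/16.000 + 0.1230 = 1.3105
τ₀ = 8FD/(πd³) = 8·1540·53.0/(π·10.6³) = 652960/3741.7 = 174.51 MPa
τ_max = K·τ₀ = 1.3105 × 174.51 = 228.69 MPa

229 MPa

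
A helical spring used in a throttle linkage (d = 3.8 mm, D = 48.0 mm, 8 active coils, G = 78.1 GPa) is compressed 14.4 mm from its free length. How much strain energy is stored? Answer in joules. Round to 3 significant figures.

0.239 J

k = Gd⁴/(8D³N_a) = (78.1×10³)(3.8⁴)/(8·48.0³·8) = 2.3008 N/mm
U = ½kδ² = 0.5 × 2.3008 × 14.4² = 238.55 N·mm = 0.23855 J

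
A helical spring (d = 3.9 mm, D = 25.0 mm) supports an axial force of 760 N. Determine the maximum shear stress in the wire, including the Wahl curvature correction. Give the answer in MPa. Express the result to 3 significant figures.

Spring index C = D/d = 25.0/3.9 = 6.4103
K_W = (4C−1)/(4C−4) + 0.615/C = 24.641/21.641 + 0.0959 = 1.2346
τ₀ = 8FD/(πd³) = 8·760·25.0/(π·3.9³) = 152000/186.36 = 815.64 MPa
τ_max = K·τ₀ = 1.2346 × 815.64 = 1007 MPa

1010 MPa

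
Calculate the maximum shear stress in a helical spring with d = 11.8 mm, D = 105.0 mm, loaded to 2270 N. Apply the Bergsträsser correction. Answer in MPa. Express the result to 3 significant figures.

Spring index C = D/d = 105.0/11.8 = 8.8983
K_B = (4C+2)/(4C−3) = 37.593/32.593 = 1.1534
τ₀ = 8FD/(πd³) = 8·2270·105.0/(π·11.8³) = 1.9068e+06/5161.7 = 369.41 MPa
τ_max = K·τ₀ = 1.1534 × 369.41 = 426.08 MPa

426 MPa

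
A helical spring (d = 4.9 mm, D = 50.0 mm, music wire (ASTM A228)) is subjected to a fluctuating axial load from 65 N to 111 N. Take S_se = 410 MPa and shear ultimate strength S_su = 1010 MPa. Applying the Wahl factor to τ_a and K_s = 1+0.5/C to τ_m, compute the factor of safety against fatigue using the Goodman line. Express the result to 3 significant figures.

5.94

C = D/d = 50.0/4.9 = 10.2041; K_W = (4C−1)/(4C−4)+0.615/C = 1.1418; K_s = 1+0.5/C = 1.0490
F_a = (F_max−F_min)/2 = 23 N; F_m = (F_max+F_min)/2 = 88 N
τ_a = K_W·8F_aD/(πd³) = 1.1418 × 24.891 = 28.42 MPa
τ_m = K_s·8F_mD/(πd³) = 1.0490 × 95.237 = 99.903 MPa
Goodman: 1/n_f = τ_a/S_se + τ_m/S_su = 28.42/410 + 99.903/1010 = 0.06932 + 0.09891 = 0.16823
n_f = 1/0.16823 = 5.944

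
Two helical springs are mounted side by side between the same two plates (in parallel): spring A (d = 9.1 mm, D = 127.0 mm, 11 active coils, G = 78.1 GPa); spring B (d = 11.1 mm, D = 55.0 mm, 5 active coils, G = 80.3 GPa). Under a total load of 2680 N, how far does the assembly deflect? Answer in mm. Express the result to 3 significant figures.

14.4 mm

k_A = Gd⁴/(8D³N_a) = (78.1×10³)(9.1⁴)/(8·127.0³·11) = 2.9711 N/mm
k_B = Gd⁴/(8D³N_a) = (80.3×10³)(11.1⁴)/(8·55.0³·5) = 183.17 N/mm
Parallel: k_eq = 2.9711 + 183.17 = 186.14 N/mm
δ = F/k_eq = 2680/186.14 = 14.398 mm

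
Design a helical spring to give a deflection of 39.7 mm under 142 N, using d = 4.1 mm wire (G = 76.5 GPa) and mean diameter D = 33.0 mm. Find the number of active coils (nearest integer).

21

Required rate k = F/δ = 142/39.7 = 3.5768 N/mm
N_a = Gd⁴/(8D³k) = (76.5×10³ × 4.1⁴)/(8 × 33.0³ × 3.5768)
    = 2.16171e+07 / 1.02832e+06 = 21.02 → 21 coils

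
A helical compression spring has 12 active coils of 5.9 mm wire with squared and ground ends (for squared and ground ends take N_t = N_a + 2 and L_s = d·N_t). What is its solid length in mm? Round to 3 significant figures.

82.6 mm

squared and ground ends: N_t = N_a + 2 = 12 + 2 = 14
L_s = d·N_t = 5.9 × 14 = 82.6 mm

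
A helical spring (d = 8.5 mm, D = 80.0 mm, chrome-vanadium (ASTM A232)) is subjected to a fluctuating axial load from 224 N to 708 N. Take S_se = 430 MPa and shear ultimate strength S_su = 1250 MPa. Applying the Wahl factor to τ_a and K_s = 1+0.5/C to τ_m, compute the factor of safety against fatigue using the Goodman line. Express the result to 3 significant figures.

C = D/d = 80.0/8.5 = 9.4118; K_W = (4C−1)/(4C−4)+0.615/C = 1.1545; K_s = 1+0.5/C = 1.0531
F_a = (F_max−F_min)/2 = 242 N; F_m = (F_max+F_min)/2 = 466 N
τ_a = K_W·8F_aD/(πd³) = 1.1545 × 80.277 = 92.68 MPa
τ_m = K_s·8F_mD/(πd³) = 1.0531 × 154.58 = 162.79 MPa
Goodman: 1/n_f = τ_a/S_se + τ_m/S_su = 92.68/430 + 162.79/1250 = 0.21553 + 0.13024 = 0.34577
n_f = 1/0.34577 = 2.892

2.89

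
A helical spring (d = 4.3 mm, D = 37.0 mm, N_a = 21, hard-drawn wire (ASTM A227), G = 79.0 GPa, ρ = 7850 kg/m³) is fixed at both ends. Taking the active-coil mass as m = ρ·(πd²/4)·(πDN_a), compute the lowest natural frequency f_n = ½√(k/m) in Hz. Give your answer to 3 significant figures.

53.4 Hz

k = Gd⁴/(8D³N_a) = (79.0×10³)(4.3⁴)/(8·37.0³·21) = 3.1739 N/mm = 3173.9 N/m
Wire length L = πDN_a = π·37.0·21 = 2441 mm
m = ρ·(πd²/4)·L = 7850 × 14.522×10⁻⁶ m² × 2.441 m = 0.27827 kg
f_n = ½√(k/m) = 0.5·√(3173.9/0.27827) = 0.5·√(11406) = 53.399 Hz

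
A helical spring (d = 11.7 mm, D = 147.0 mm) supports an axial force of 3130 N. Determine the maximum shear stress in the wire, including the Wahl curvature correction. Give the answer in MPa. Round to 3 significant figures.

Spring index C = D/d = 147.0/11.7 = 12.5641
K_W = (4C−1)/(4C−4) + 0.615/C = 49.256/46.256 + 0.0489 = 1.1138
τ₀ = 8FD/(πd³) = 8·3130·147.0/(π·11.7³) = 3.68088e+06/5031.6 = 731.55 MPa
τ_max = K·τ₀ = 1.1138 × 731.55 = 814.8 MPa

815 MPa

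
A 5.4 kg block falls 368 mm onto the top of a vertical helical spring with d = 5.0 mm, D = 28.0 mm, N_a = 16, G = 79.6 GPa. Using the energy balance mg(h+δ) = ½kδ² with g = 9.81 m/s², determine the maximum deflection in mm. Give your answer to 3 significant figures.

k = Gd⁴/(8D³N_a) = (79.6×10³)(5.0⁴)/(8·28.0³·16) = 17.706 N/mm
W = mg = 5.4 × 9.81 = 52.974 N
½kδ² − Wδ − Wh = 0 → δ = (W + √(W² + 2kWh))/k
δ = (52.974 + √(2806.2 + 690319))/17.706 = (52.974 + 832.54)/17.706 = 50.013 mm

50.0 mm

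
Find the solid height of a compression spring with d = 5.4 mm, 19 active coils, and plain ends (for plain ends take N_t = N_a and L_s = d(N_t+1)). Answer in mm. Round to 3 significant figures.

plain ends: N_t = N_a = 19
L_s = d·(N_t+1) = 5.4 × 20 = 108 mm

108 mm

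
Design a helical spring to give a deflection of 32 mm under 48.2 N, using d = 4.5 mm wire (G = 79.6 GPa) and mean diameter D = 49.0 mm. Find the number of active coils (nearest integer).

Required rate k = F/δ = 48.2/32 = 1.5063 N/mm
N_a = Gd⁴/(8D³k) = (79.6×10³ × 4.5⁴)/(8 × 49.0³ × 1.5063)
    = 3.2641e+07 / 1.41767e+06 = 23.02 → 23 coils

23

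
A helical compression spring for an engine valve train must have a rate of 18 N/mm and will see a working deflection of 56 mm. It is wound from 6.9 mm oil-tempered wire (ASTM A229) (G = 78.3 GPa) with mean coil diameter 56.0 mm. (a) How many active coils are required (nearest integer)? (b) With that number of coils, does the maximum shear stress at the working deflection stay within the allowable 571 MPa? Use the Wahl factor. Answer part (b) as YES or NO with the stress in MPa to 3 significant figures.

N_a = Gd⁴/(8D³k) = (78.3×10³)(6.9⁴)/(8·56.0³·18) = 7.018 → N_a = 7
Actual rate k = Gd⁴/(8D³·7) = 18.047 N/mm
Working load F = kδ = 18.047·56 = 1010.6 N
C = 56.0/6.9 = 8.1159; K_W = (4C−1)/(4C−4)+0.615/C = 1.1812
τ_max = K_W·8FD/(πd³) = 1.1812·438.71 = 518.19 MPa
τ_max ≤ 571 MPa → acceptable

(a) 7 coils; (b) YES, τ_max = 518 MPa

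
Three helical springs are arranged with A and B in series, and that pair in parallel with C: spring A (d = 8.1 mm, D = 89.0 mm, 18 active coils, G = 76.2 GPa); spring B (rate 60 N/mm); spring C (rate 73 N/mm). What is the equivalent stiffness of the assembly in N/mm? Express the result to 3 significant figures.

k_A = Gd⁴/(8D³N_a) = (76.2×10³)(8.1⁴)/(8·89.0³·18) = 3.2312 N/mm
Springs A,B series: k_AB = 1/(1/3.2312+1/60) = 3.0661 N/mm; parallel with C: k_eq = 3.0661+73 = 76.066 N/mm

76.1 N/mm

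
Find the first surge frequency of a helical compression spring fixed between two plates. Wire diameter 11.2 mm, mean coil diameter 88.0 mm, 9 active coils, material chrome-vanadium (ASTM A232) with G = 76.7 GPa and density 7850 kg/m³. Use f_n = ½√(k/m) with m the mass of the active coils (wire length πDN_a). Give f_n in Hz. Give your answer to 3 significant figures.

56.5 Hz

k = Gd⁴/(8D³N_a) = (76.7×10³)(11.2⁴)/(8·88.0³·9) = 24.597 N/mm = 24597 N/m
Wire length L = πDN_a = π·88.0·9 = 2488.1 mm
m = ρ·(πd²/4)·L = 7850 × 98.52×10⁻⁶ m² × 2.4881 m = 1.9243 kg
f_n = ½√(k/m) = 0.5·√(24597/1.9243) = 0.5·√(12783) = 56.53 Hz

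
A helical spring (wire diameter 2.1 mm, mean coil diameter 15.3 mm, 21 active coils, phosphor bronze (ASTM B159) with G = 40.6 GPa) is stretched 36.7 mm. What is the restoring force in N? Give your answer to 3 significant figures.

48.2 N

k = Gd⁴/(8D³N_a) = (40.6×10³)(2.1⁴)/(8·15.3³·21) = 1.3123 N/mm
F = k·δ = 1.3123 × 36.7 = 48.16 N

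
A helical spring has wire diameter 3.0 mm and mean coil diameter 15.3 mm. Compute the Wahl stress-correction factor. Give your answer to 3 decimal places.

C = D/d = 15.3/3.0 = 5.1000
K_W = (4C−1)/(4C−4) + 0.615/C = 19.400/16.400 + 0.1206 = 1.3035

1.304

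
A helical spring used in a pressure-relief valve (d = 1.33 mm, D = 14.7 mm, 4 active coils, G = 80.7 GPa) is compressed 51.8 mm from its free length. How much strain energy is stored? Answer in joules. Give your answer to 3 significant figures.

k = Gd⁴/(8D³N_a) = (80.7×10³)(1.33⁴)/(8·14.7³·4) = 2.4842 N/mm
U = ½kδ² = 0.5 × 2.4842 × 51.8² = 3332.8 N·mm = 3.3328 J

3.33 J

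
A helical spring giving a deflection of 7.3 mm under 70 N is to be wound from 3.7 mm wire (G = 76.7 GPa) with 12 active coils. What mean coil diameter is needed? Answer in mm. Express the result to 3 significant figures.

Required rate k = F/δ = 70/7.3 = 9.589 N/mm
D = (Gd⁴/(8N_a·k))^(1/3) = (76.7×10³·3.7⁴/(8·12·9.589))^(1/3)
  = (15615.5)^(1/3) = 24.9949 mm

25.0 mm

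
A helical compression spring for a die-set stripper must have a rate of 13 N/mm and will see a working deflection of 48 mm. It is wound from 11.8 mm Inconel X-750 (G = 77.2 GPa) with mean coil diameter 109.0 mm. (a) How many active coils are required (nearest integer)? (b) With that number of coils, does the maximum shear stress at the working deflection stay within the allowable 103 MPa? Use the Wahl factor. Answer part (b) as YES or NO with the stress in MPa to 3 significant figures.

(a) 11 coils; (b) NO, τ_max = 123 MPa

N_a = Gd⁴/(8D³k) = (77.2×10³)(11.8⁴)/(8·109.0³·13) = 11.11 → N_a = 11
Actual rate k = Gd⁴/(8D³·11) = 13.134 N/mm
Working load F = kδ = 13.134·48 = 630.41 N
C = 109.0/11.8 = 9.2373; K_W = (4C−1)/(4C−4)+0.615/C = 1.1576
τ_max = K_W·8FD/(πd³) = 1.1576·106.5 = 123.29 MPa
τ_max > 103 MPa → exceeds allowable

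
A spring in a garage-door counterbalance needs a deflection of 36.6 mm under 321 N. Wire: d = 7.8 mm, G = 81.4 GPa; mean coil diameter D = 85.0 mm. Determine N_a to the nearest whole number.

7

Required rate k = F/δ = 321/36.6 = 8.7705 N/mm
N_a = Gd⁴/(8D³k) = (81.4×10³ × 7.8⁴)/(8 × 85.0³ × 8.7705)
    = 3.01303e+08 / 4.30894e+07 = 6.992 → 7 coils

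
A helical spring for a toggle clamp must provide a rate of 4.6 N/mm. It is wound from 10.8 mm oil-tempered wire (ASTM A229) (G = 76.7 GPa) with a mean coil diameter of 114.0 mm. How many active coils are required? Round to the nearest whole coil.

N_a = Gd⁴/(8D³k) = (76.7×10³ × 10.8⁴)/(8 × 114.0³ × 4.6)
    = 1.0435e+09 / 5.45208e+07 = 19.14 → 19 coils

19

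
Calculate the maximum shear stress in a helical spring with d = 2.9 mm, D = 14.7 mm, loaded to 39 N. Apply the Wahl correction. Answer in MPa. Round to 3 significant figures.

Spring index C = D/d = 14.7/2.9 = 5.0690
K_W = (4C−1)/(4C−4) + 0.615/C = 19.276/16.276 + 0.1213 = 1.3056
τ₀ = 8FD/(πd³) = 8·39·14.7/(π·2.9³) = 4586.4/76.62 = 59.859 MPa
τ_max = K·τ₀ = 1.3056 × 59.859 = 78.155 MPa

78.2 MPa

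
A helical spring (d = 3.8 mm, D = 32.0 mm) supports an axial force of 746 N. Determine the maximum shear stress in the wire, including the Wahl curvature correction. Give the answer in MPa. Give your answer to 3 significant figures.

1300 MPa

Spring index C = D/d = 32.0/3.8 = 8.4211
K_W = (4C−1)/(4C−4) + 0.615/C = 32.684/29.684 + 0.0730 = 1.1741
τ₀ = 8FD/(πd³) = 8·746·32.0/(π·3.8³) = 190976/172.39 = 1107.8 MPa
τ_max = K·τ₀ = 1.1741 × 1107.8 = 1300.7 MPa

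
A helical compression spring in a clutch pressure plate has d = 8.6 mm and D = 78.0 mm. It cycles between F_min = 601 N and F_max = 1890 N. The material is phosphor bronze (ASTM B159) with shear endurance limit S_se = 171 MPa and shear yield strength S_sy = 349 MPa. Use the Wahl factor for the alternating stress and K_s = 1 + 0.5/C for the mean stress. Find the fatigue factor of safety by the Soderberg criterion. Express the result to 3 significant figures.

C = D/d = 78.0/8.6 = 9.0698; K_W = (4C−1)/(4C−4)+0.615/C = 1.1607; K_s = 1+0.5/C = 1.0551
F_a = (F_max−F_min)/2 = 644.5 N; F_m = (F_max+F_min)/2 = 1245.5 N
τ_a = K_W·8F_aD/(πd³) = 1.1607 × 201.26 = 233.61 MPa
τ_m = K_s·8F_mD/(πd³) = 1.0551 × 388.94 = 410.38 MPa
Soderberg: 1/n_f = τ_a/S_se + τ_m/S_sy = 233.61/171 + 410.38/349 = 1.36617 + 1.17588 = 2.542
n_f = 1/2.542 = 0.3934

0.393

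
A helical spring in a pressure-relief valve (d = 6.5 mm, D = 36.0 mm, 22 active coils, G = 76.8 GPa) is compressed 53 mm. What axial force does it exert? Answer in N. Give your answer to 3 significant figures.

885 N

k = Gd⁴/(8D³N_a) = (76.8×10³)(6.5⁴)/(8·36.0³·22) = 16.695 N/mm
F = k·δ = 16.695 × 53 = 884.85 N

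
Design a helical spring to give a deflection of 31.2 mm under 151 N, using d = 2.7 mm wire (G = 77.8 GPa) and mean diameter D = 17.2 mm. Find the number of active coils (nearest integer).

Required rate k = F/δ = 151/31.2 = 4.8397 N/mm
N_a = Gd⁴/(8D³k) = (77.8×10³ × 2.7⁴)/(8 × 17.2³ × 4.8397)
    = 4.13461e+06 / 197014 = 20.99 → 21 coils

21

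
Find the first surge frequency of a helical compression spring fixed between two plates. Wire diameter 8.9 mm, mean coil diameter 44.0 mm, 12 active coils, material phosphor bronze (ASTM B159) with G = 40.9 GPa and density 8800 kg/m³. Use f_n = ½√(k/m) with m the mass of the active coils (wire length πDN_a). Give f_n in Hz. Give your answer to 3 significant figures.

k = Gd⁴/(8D³N_a) = (40.9×10³)(8.9⁴)/(8·44.0³·12) = 31.38 N/mm = 31380 N/m
Wire length L = πDN_a = π·44.0·12 = 1658.8 mm
m = ρ·(πd²/4)·L = 8800 × 62.211×10⁻⁶ m² × 1.6588 m = 0.90811 kg
f_n = ½√(k/m) = 0.5·√(31380/0.90811) = 0.5·√(34556) = 92.946 Hz

92.9 Hz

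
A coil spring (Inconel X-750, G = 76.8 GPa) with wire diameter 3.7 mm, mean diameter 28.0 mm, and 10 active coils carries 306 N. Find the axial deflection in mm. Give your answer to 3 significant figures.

37.3 mm

k = Gd⁴/(8D³N_a) = (76.8×10³)(3.7⁴)/(8·28.0³·10) = 8.196 N/mm
δ = F/k = 306 / 8.196 = 37.335 mm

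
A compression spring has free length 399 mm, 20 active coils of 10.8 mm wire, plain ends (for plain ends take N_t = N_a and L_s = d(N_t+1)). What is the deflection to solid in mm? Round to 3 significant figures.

N_t = 20; L_s = 10.8·21 = 226.8 mm
δ_solid = L₀ − L_s = 399 − 226.8 = 172.2 mm

172 mm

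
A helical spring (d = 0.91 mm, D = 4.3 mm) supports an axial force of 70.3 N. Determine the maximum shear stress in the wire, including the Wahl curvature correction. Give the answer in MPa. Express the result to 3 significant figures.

1360 MPa

Spring index C = D/d = 4.3/0.91 = 4.7253
K_W = (4C−1)/(4C−4) + 0.615/C = 17.901/14.901 + 0.1302 = 1.3315
τ₀ = 8FD/(πd³) = 8·70.3·4.3/(π·0.91³) = 2418.32/2.3674 = 1021.5 MPa
τ_max = K·τ₀ = 1.3315 × 1021.5 = 1360.1 MPa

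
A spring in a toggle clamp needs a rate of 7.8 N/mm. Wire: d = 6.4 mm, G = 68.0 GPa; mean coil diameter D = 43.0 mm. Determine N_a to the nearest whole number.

N_a = Gd⁴/(8D³k) = (68.0×10³ × 6.4⁴)/(8 × 43.0³ × 7.8)
    = 1.14085e+08 / 4.96124e+06 = 23 → 23 coils

23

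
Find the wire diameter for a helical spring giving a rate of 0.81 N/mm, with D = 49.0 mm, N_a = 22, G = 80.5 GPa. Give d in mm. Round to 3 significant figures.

3.80 mm

d = (8D³N_a·k / G)^(1/4) = (8·49.0³·22·0.81 / (80.5×10³))^0.25
  = (208.35)^0.25 = 3.7992 mm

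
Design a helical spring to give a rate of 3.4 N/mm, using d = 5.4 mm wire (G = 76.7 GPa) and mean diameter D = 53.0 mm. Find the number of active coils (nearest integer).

N_a = Gd⁴/(8D³k) = (76.7×10³ × 5.4⁴)/(8 × 53.0³ × 3.4)
    = 6.52184e+07 / 4.04945e+06 = 16.11 → 16 coils

16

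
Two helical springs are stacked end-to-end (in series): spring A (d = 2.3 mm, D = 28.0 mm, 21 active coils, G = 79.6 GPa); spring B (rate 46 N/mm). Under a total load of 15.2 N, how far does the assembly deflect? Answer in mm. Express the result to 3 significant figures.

k_A = Gd⁴/(8D³N_a) = (79.6×10³)(2.3⁴)/(8·28.0³·21) = 0.60401 N/mm
Series: 1/k_eq = 1/0.60401 + 1/46 = 1.6774; k_eq = 0.59618 N/mm
δ = F/k_eq = 15.2/0.59618 = 25.496 mm

25.5 mm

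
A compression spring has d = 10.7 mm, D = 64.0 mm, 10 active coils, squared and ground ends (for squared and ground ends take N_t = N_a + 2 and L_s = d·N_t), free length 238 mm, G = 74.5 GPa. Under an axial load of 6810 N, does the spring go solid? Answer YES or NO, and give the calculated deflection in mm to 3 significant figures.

YES, δ = 146 mm

k = Gd⁴/(8D³N_a) = (74.5×10³)(10.7⁴)/(8·64.0³·10) = 46.565 N/mm
N_t = 12; L_s = 10.7·12 = 128.4 mm; δ_solid = L₀ − L_s = 238 − 128.4 = 109.6 mm
δ = F/k = 6810/46.565 = 146.25 mm
δ ≥ δ_solid → spring goes solid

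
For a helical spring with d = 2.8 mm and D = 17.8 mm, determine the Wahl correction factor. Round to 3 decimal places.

1.237

C = D/d = 17.8/2.8 = 6.3571
K_W = (4C−1)/(4C−4) + 0.615/C = 24.429/21.429 + 0.0967 = 1.2367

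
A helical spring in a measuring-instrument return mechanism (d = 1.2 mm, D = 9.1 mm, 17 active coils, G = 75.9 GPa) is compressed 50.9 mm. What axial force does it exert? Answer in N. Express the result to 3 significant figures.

78.2 N

k = Gd⁴/(8D³N_a) = (75.9×10³)(1.2⁴)/(8·9.1³·17) = 1.5357 N/mm
F = k·δ = 1.5357 × 50.9 = 78.167 N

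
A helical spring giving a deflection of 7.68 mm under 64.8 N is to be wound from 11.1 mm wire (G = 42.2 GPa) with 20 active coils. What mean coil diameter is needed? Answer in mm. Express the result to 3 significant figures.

Required rate k = F/δ = 64.8/7.68 = 8.4375 N/mm
D = (Gd⁴/(8N_a·k))^(1/3) = (42.2×10³·11.1⁴/(8·20·8.4375))^(1/3)
  = (474538)^(1/3) = 77.9992 mm

78.0 mm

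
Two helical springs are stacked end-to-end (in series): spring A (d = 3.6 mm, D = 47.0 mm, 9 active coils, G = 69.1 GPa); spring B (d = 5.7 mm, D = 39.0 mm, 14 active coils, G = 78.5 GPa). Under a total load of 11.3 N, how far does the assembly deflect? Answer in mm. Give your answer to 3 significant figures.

8.18 mm

k_A = Gd⁴/(8D³N_a) = (69.1×10³)(3.6⁴)/(8·47.0³·9) = 1.5526 N/mm
k_B = Gd⁴/(8D³N_a) = (78.5×10³)(5.7⁴)/(8·39.0³·14) = 12.473 N/mm
Series: 1/k_eq = 1/1.5526 + 1/12.473 = 0.72425; k_eq = 1.3807 N/mm
δ = F/k_eq = 11.3/1.3807 = 8.1841 mm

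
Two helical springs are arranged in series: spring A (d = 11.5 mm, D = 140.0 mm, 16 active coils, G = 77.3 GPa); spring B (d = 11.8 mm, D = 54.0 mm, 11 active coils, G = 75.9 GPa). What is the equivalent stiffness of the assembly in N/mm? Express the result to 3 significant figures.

3.71 N/mm

k_A = Gd⁴/(8D³N_a) = (77.3×10³)(11.5⁴)/(8·140.0³·16) = 3.8493 N/mm
k_B = Gd⁴/(8D³N_a) = (75.9×10³)(11.8⁴)/(8·54.0³·11) = 106.2 N/mm
Series: 1/k_eq = 1/3.8493 + 1/106.2 = 0.26921; k_eq = 3.7146 N/mm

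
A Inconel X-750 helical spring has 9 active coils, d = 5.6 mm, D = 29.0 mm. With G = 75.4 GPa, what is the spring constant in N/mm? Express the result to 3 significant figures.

42.2 N/mm

k = Gd⁴/(8D³N_a) = (75.4×10³ × 5.6⁴) / (8 × 29.0³ × 9)
  = 7.41521e+07 / 1.75601e+06 = 42.228 N/mm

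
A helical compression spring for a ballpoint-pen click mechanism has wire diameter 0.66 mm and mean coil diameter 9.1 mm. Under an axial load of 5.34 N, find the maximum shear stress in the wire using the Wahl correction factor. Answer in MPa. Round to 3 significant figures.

Spring index C = D/d = 9.1/0.66 = 13.7879
K_W = (4C−1)/(4C−4) + 0.615/C = 54.152/51.152 + 0.0446 = 1.1033
τ₀ = 8FD/(πd³) = 8·5.34·9.1/(π·0.66³) = 388.752/0.9032 = 430.42 MPa
τ_max = K·τ₀ = 1.1033 × 430.42 = 474.86 MPa

475 MPa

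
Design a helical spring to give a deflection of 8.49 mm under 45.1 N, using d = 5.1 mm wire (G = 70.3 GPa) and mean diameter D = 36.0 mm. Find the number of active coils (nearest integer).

Required rate k = F/δ = 45.1/8.49 = 5.3121 N/mm
N_a = Gd⁴/(8D³k) = (70.3×10³ × 5.1⁴)/(8 × 36.0³ × 5.3121)
    = 4.75594e+07 / 1.98274e+06 = 23.99 → 24 coils

24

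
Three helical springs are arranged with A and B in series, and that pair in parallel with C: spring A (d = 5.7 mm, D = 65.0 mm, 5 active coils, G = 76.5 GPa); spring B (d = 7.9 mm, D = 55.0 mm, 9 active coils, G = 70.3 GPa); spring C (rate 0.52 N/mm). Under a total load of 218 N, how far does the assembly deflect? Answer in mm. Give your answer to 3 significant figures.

k_A = Gd⁴/(8D³N_a) = (76.5×10³)(5.7⁴)/(8·65.0³·5) = 7.3512 N/mm
k_B = Gd⁴/(8D³N_a) = (70.3×10³)(7.9⁴)/(8·55.0³·9) = 22.858 N/mm
Springs A,B series: k_AB = 1/(1/7.3512+1/22.858) = 5.5624 N/mm; parallel with C: k_eq = 5.5624+0.52 = 6.0824 N/mm
δ = F/k_eq = 218/6.0824 = 35.841 mm

35.8 mm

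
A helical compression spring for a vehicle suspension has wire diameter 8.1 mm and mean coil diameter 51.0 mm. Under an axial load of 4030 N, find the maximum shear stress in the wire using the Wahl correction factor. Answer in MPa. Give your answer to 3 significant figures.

Spring index C = D/d = 51.0/8.1 = 6.2963
K_W = (4C−1)/(4C−4) + 0.615/C = 24.185/21.185 + 0.0977 = 1.2393
τ₀ = 8FD/(πd³) = 8·4030·51.0/(π·8.1³) = 1.64424e+06/1669.6 = 984.83 MPa
τ_max = K·τ₀ = 1.2393 × 984.83 = 1220.5 MPa

1220 MPa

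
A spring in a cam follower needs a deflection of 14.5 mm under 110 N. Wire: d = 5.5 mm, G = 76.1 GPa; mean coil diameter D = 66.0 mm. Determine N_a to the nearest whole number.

4

Required rate k = F/δ = 110/14.5 = 7.5862 N/mm
N_a = Gd⁴/(8D³k) = (76.1×10³ × 5.5⁴)/(8 × 66.0³ × 7.5862)
    = 6.96363e+07 / 1.7448e+07 = 3.991 → 4 coils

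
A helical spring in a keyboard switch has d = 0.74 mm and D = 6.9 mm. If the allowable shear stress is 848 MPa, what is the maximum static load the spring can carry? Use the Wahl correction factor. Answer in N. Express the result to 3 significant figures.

C = D/d = 6.9/0.74 = 9.3243
K_W = (4C−1)/(4C−4) + 0.615/C = 36.297/33.297 + 0.0660 = 1.1561
τ_max = K·8FD/(πd³) → F_max = τ_allow·πd³/(8DK)
F_max = 848·π·0.74³/(8·6.9·1.1561) = 1079.5/63.814 = 16.917 N

16.9 N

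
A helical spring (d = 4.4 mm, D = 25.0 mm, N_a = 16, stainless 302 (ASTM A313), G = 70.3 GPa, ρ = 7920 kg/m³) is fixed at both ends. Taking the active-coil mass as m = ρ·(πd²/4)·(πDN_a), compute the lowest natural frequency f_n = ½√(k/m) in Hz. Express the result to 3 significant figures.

148 Hz

k = Gd⁴/(8D³N_a) = (70.3×10³)(4.4⁴)/(8·25.0³·16) = 13.175 N/mm = 13175 N/m
Wire length L = πDN_a = π·25.0·16 = 1256.6 mm
m = ρ·(πd²/4)·L = 7920 × 15.205×10⁻⁶ m² × 1.2566 m = 0.15133 kg
f_n = ½√(k/m) = 0.5·√(13175/0.15133) = 0.5·√(87057) = 147.53 Hz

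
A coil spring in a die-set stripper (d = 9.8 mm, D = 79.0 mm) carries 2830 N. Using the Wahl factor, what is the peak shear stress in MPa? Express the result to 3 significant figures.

Spring index C = D/d = 79.0/9.8 = 8.0612
K_W = (4C−1)/(4C−4) + 0.615/C = 31.245/28.245 + 0.0763 = 1.1825
τ₀ = 8FD/(πd³) = 8·2830·79.0/(π·9.8³) = 1.78856e+06/2956.8 = 604.89 MPa
τ_max = K·τ₀ = 1.1825 × 604.89 = 715.28 MPa

715 MPa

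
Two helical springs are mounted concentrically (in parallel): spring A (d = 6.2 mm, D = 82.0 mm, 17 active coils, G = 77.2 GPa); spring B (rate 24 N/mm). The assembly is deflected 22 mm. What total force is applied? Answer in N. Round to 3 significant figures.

561 N

k_A = Gd⁴/(8D³N_a) = (77.2×10³)(6.2⁴)/(8·82.0³·17) = 1.5213 N/mm
Parallel: k_eq = 1.5213 + 24 = 25.521 N/mm
F = k_eq·δ = 25.521·22 = 561.47 N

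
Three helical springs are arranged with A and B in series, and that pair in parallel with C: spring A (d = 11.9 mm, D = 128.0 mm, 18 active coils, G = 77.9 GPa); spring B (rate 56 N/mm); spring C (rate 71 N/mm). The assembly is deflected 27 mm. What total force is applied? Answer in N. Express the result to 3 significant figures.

k_A = Gd⁴/(8D³N_a) = (77.9×10³)(11.9⁴)/(8·128.0³·18) = 5.1729 N/mm
Springs A,B series: k_AB = 1/(1/5.1729+1/56) = 4.7355 N/mm; parallel with C: k_eq = 4.7355+71 = 75.735 N/mm
F = k_eq·δ = 75.735·27 = 2044.9 N

2040 N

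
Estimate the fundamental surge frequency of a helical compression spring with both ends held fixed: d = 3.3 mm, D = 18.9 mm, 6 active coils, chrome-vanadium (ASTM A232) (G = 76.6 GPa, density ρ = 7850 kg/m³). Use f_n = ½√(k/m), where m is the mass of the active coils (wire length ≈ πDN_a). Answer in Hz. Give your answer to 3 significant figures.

k = Gd⁴/(8D³N_a) = (76.6×10³)(3.3⁴)/(8·18.9³·6) = 28.032 N/mm = 28032 N/m
Wire length L = πDN_a = π·18.9·6 = 356.26 mm
m = ρ·(πd²/4)·L = 7850 × 8.553×10⁻⁶ m² × 0.35626 m = 0.023919 kg
f_n = ½√(k/m) = 0.5·√(28032/0.023919) = 0.5·√(1.1719e+06) = 541.28 Hz

541 Hz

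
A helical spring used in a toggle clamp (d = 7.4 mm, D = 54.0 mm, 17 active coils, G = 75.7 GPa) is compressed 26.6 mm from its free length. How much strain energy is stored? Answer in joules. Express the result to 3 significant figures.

3.75 J

k = Gd⁴/(8D³N_a) = (75.7×10³)(7.4⁴)/(8·54.0³·17) = 10.6 N/mm
U = ½kδ² = 0.5 × 10.6 × 26.6² = 3750 N·mm = 3.75 J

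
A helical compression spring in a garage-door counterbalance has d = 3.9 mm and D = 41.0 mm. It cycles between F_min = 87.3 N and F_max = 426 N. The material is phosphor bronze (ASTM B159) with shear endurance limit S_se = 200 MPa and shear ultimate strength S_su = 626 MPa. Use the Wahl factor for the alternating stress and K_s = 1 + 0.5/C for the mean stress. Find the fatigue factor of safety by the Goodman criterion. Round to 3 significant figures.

0.408

C = D/d = 41.0/3.9 = 10.5128; K_W = (4C−1)/(4C−4)+0.615/C = 1.1373; K_s = 1+0.5/C = 1.0476
F_a = (F_max−F_min)/2 = 169.35 N; F_m = (F_max+F_min)/2 = 256.65 N
τ_a = K_W·8F_aD/(πd³) = 1.1373 × 298.07 = 339 MPa
τ_m = K_s·8F_mD/(πd³) = 1.0476 × 451.72 = 473.21 MPa
Goodman: 1/n_f = τ_a/S_se + τ_m/S_su = 339/200 + 473.21/626 = 1.69502 + 0.75592 = 2.4509
n_f = 1/2.4509 = 0.408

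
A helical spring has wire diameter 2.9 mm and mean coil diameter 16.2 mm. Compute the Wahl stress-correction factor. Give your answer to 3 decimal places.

C = D/d = 16.2/2.9 = 5.5862
K_W = (4C−1)/(4C−4) + 0.615/C = 21.345/18.345 + 0.1101 = 1.2736

1.274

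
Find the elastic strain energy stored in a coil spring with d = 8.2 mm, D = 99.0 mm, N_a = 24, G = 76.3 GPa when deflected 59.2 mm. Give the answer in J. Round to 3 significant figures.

k = Gd⁴/(8D³N_a) = (76.3×10³)(8.2⁴)/(8·99.0³·24) = 1.8517 N/mm
U = ½kδ² = 0.5 × 1.8517 × 59.2² = 3244.8 N·mm = 3.2448 J

3.24 J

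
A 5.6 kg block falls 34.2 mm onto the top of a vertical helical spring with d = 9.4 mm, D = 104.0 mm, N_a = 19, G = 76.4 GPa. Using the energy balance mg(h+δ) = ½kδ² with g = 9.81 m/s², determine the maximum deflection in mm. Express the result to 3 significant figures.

52.1 mm

k = Gd⁴/(8D³N_a) = (76.4×10³)(9.4⁴)/(8·104.0³·19) = 3.4887 N/mm
W = mg = 5.6 × 9.81 = 54.936 N
½kδ² − Wδ − Wh = 0 → δ = (W + √(W² + 2kWh))/k
δ = (54.936 + √(3018 + 13109.1))/3.4887 = (54.936 + 126.99)/3.4887 = 52.148 mm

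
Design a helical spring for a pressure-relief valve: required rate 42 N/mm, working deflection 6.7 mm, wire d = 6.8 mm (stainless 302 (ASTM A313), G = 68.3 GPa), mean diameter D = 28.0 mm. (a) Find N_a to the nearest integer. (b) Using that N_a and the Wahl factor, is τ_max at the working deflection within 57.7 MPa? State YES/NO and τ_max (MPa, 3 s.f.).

(a) 20 coils; (b) NO, τ_max = 87.8 MPa

N_a = Gd⁴/(8D³k) = (68.3×10³)(6.8⁴)/(8·28.0³·42) = 19.8 → N_a = 20
Actual rate k = Gd⁴/(8D³·20) = 41.578 N/mm
Working load F = kδ = 41.578·6.7 = 278.57 N
C = 28.0/6.8 = 4.1176; K_W = (4C−1)/(4C−4)+0.615/C = 1.3899
τ_max = K_W·8FD/(πd³) = 1.3899·63.17 = 87.801 MPa
τ_max > 57.7 MPa → exceeds allowable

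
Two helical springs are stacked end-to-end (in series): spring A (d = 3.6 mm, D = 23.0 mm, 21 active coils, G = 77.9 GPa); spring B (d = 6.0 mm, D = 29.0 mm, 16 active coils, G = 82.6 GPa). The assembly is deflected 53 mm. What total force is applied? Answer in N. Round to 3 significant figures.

k_A = Gd⁴/(8D³N_a) = (77.9×10³)(3.6⁴)/(8·23.0³·21) = 6.4011 N/mm
k_B = Gd⁴/(8D³N_a) = (82.6×10³)(6.0⁴)/(8·29.0³·16) = 34.291 N/mm
Series: 1/k_eq = 1/6.4011 + 1/34.291 = 0.18539; k_eq = 5.3942 N/mm
F = k_eq·δ = 5.3942·53 = 285.89 N

286 N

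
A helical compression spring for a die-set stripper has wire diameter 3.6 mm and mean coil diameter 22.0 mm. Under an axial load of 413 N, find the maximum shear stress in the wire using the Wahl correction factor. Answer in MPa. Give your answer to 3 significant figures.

Spring index C = D/d = 22.0/3.6 = 6.1111
K_W = (4C−1)/(4C−4) + 0.615/C = 23.444/20.444 + 0.1006 = 1.2474
τ₀ = 8FD/(πd³) = 8·413·22.0/(π·3.6³) = 72688/146.57 = 495.91 MPa
τ_max = K·τ₀ = 1.2474 × 495.91 = 618.59 MPa

619 MPa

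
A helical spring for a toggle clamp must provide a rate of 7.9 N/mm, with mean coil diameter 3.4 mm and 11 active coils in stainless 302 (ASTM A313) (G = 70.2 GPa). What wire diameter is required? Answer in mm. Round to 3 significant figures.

d = (8D³N_a·k / G)^(1/4) = (8·3.4³·11·7.9 / (70.2×10³))^0.25
  = (0.38923)^0.25 = 0.7899 mm

0.790 mm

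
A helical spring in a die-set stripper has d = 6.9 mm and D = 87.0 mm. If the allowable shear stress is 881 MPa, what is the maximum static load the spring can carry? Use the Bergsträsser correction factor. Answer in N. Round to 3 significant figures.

C = D/d = 87.0/6.9 = 12.6087
K_B = (4C+2)/(4C−3) = 52.435/47.435 = 1.1054
τ_max = K·8FD/(πd³) → F_max = τ_allow·πd³/(8DK)
F_max = 881·π·6.9³/(8·87.0·1.1054) = 9.0923e+05/769.36 = 1181.8 N

1180 N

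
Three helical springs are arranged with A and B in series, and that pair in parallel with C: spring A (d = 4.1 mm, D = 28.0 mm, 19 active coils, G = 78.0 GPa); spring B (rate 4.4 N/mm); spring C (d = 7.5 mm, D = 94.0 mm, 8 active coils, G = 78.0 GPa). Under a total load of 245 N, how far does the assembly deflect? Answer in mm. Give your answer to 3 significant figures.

k_A = Gd⁴/(8D³N_a) = (78.0×10³)(4.1⁴)/(8·28.0³·19) = 6.6056 N/mm
k_C = Gd⁴/(8D³N_a) = (78.0×10³)(7.5⁴)/(8·94.0³·8) = 4.6428 N/mm
Springs A,B series: k_AB = 1/(1/6.6056+1/4.4) = 2.6409 N/mm; parallel with C: k_eq = 2.6409+4.6428 = 7.2837 N/mm
δ = F/k_eq = 245/7.2837 = 33.637 mm

33.6 mm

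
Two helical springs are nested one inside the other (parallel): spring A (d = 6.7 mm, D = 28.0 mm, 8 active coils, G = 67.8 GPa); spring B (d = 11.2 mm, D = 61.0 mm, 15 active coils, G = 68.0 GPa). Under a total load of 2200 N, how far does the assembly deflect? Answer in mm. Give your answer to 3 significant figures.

16.1 mm

k_A = Gd⁴/(8D³N_a) = (67.8×10³)(6.7⁴)/(8·28.0³·8) = 97.247 N/mm
k_B = Gd⁴/(8D³N_a) = (68.0×10³)(11.2⁴)/(8·61.0³·15) = 39.284 N/mm
Parallel: k_eq = 97.247 + 39.284 = 136.53 N/mm
δ = F/k_eq = 2200/136.53 = 16.114 mm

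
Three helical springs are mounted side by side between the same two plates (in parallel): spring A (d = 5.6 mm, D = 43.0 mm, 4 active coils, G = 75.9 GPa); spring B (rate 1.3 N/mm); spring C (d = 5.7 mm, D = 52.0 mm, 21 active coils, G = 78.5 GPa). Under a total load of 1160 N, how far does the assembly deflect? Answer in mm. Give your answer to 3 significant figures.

34.0 mm

k_A = Gd⁴/(8D³N_a) = (75.9×10³)(5.6⁴)/(8·43.0³·4) = 29.339 N/mm
k_C = Gd⁴/(8D³N_a) = (78.5×10³)(5.7⁴)/(8·52.0³·21) = 3.5079 N/mm
Parallel: k_eq = 29.339 + 1.3 + 3.5079 = 34.146 N/mm
δ = F/k_eq = 1160/34.146 = 33.971 mm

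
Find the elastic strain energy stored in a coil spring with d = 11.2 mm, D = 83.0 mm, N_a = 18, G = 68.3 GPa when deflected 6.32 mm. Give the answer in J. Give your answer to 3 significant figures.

k = Gd⁴/(8D³N_a) = (68.3×10³)(11.2⁴)/(8·83.0³·18) = 13.053 N/mm
U = ½kδ² = 0.5 × 13.053 × 6.32² = 260.68 N·mm = 0.26068 J

0.261 J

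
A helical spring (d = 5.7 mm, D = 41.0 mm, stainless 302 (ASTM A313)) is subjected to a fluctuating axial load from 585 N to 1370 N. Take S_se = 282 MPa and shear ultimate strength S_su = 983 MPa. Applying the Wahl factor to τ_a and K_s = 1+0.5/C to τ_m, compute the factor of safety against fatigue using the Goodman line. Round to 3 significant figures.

0.647

C = D/d = 41.0/5.7 = 7.1930; K_W = (4C−1)/(4C−4)+0.615/C = 1.2066; K_s = 1+0.5/C = 1.0695
F_a = (F_max−F_min)/2 = 392.5 N; F_m = (F_max+F_min)/2 = 977.5 N
τ_a = K_W·8F_aD/(πd³) = 1.2066 × 221.28 = 267 MPa
τ_m = K_s·8F_mD/(πd³) = 1.0695 × 551.08 = 589.39 MPa
Goodman: 1/n_f = τ_a/S_se + τ_m/S_su = 267/282 + 589.39/983 = 0.94679 + 0.59958 = 1.5464
n_f = 1/1.5464 = 0.6467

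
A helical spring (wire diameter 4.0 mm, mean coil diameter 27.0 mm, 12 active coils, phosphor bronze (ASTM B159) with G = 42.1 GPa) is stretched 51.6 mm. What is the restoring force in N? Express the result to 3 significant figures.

294 N

k = Gd⁴/(8D³N_a) = (42.1×10³)(4.0⁴)/(8·27.0³·12) = 5.7037 N/mm
F = k·δ = 5.7037 × 51.6 = 294.31 N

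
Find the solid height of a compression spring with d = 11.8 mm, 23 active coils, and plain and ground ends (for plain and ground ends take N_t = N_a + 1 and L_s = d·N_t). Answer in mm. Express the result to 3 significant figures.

plain and ground ends: N_t = N_a + 1 = 23 + 1 = 24
L_s = d·N_t = 11.8 × 24 = 283.2 mm

283 mm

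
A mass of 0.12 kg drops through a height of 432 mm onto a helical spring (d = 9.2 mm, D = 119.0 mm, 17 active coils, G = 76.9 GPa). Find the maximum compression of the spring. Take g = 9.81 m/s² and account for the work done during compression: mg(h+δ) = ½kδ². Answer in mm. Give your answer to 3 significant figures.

k = Gd⁴/(8D³N_a) = (76.9×10³)(9.2⁴)/(8·119.0³·17) = 2.4038 N/mm
W = mg = 0.12 × 9.81 = 1.1772 N
½kδ² − Wδ − Wh = 0 → δ = (W + √(W² + 2kWh))/k
δ = (1.1772 + √(1.3858 + 2444.9))/2.4038 = (1.1772 + 49.46)/2.4038 = 21.065 mm

21.1 mm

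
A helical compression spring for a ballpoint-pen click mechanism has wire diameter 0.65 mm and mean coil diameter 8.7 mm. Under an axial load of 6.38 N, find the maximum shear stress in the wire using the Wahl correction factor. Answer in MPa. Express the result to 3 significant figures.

Spring index C = D/d = 8.7/0.65 = 13.3846
K_W = (4C−1)/(4C−4) + 0.615/C = 52.538/49.538 + 0.0459 = 1.1065
τ₀ = 8FD/(πd³) = 8·6.38·8.7/(π·0.65³) = 444.048/0.86276 = 514.68 MPa
τ_max = K·τ₀ = 1.1065 × 514.68 = 569.5 MPa

570 MPa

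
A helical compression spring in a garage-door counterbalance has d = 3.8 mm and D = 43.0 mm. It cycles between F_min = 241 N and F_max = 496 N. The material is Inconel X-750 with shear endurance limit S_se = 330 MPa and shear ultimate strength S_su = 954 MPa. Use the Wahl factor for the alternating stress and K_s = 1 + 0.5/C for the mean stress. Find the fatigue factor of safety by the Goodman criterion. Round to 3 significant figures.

C = D/d = 43.0/3.8 = 11.3158; K_W = (4C−1)/(4C−4)+0.615/C = 1.1271; K_s = 1+0.5/C = 1.0442
F_a = (F_max−F_min)/2 = 127.5 N; F_m = (F_max+F_min)/2 = 368.5 N
τ_a = K_W·8F_aD/(πd³) = 1.1271 × 254.43 = 286.76 MPa
τ_m = K_s·8F_mD/(πd³) = 1.0442 × 735.35 = 767.84 MPa
Goodman: 1/n_f = τ_a/S_se + τ_m/S_su = 286.76/330 + 767.84/954 = 0.86896 + 0.80487 = 1.6738
n_f = 1/1.6738 = 0.5974

0.597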